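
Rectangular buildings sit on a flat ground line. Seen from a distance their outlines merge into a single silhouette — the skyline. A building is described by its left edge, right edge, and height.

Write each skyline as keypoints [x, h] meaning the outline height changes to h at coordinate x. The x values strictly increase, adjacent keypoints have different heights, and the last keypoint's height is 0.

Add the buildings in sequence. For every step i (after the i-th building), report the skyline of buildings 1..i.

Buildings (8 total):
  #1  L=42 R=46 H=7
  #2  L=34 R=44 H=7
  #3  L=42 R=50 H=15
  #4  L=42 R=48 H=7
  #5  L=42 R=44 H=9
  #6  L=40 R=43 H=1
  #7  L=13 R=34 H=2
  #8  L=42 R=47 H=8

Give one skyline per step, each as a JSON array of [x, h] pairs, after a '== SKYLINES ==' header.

== SKYLINES ==
[[42,7],[46,0]]
[[34,7],[46,0]]
[[34,7],[42,15],[50,0]]
[[34,7],[42,15],[50,0]]
[[34,7],[42,15],[50,0]]
[[34,7],[42,15],[50,0]]
[[13,2],[34,7],[42,15],[50,0]]
[[13,2],[34,7],[42,15],[50,0]]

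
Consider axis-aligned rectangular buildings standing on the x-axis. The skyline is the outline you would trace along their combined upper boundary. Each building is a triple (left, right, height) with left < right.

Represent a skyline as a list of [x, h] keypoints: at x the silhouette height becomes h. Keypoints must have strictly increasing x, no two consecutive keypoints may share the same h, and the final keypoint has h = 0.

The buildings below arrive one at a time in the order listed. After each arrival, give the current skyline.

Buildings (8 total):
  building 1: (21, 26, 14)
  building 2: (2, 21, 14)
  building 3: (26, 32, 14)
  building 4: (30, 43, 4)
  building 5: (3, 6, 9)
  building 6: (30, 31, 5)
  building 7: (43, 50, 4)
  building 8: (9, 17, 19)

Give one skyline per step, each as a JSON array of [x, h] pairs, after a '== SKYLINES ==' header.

== SKYLINES ==
[[21,14],[26,0]]
[[2,14],[26,0]]
[[2,14],[32,0]]
[[2,14],[32,4],[43,0]]
[[2,14],[32,4],[43,0]]
[[2,14],[32,4],[43,0]]
[[2,14],[32,4],[50,0]]
[[2,14],[9,19],[17,14],[32,4],[50,0]]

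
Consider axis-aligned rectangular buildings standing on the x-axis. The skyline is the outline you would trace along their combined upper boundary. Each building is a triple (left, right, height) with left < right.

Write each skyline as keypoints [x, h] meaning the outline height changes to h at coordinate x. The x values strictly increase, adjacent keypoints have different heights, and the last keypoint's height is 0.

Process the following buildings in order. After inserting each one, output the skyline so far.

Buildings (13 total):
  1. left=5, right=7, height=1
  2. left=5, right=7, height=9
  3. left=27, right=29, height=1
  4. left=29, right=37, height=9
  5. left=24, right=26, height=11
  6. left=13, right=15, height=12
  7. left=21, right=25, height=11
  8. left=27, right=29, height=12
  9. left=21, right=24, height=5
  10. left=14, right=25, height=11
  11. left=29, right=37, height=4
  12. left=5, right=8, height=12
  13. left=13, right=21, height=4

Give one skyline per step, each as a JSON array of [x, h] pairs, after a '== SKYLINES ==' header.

== SKYLINES ==
[[5,1],[7,0]]
[[5,9],[7,0]]
[[5,9],[7,0],[27,1],[29,0]]
[[5,9],[7,0],[27,1],[29,9],[37,0]]
[[5,9],[7,0],[24,11],[26,0],[27,1],[29,9],[37,0]]
[[5,9],[7,0],[13,12],[15,0],[24,11],[26,0],[27,1],[29,9],[37,0]]
[[5,9],[7,0],[13,12],[15,0],[21,11],[26,0],[27,1],[29,9],[37,0]]
[[5,9],[7,0],[13,12],[15,0],[21,11],[26,0],[27,12],[29,9],[37,0]]
[[5,9],[7,0],[13,12],[15,0],[21,11],[26,0],[27,12],[29,9],[37,0]]
[[5,9],[7,0],[13,12],[15,11],[26,0],[27,12],[29,9],[37,0]]
[[5,9],[7,0],[13,12],[15,11],[26,0],[27,12],[29,9],[37,0]]
[[5,12],[8,0],[13,12],[15,11],[26,0],[27,12],[29,9],[37,0]]
[[5,12],[8,0],[13,12],[15,11],[26,0],[27,12],[29,9],[37,0]]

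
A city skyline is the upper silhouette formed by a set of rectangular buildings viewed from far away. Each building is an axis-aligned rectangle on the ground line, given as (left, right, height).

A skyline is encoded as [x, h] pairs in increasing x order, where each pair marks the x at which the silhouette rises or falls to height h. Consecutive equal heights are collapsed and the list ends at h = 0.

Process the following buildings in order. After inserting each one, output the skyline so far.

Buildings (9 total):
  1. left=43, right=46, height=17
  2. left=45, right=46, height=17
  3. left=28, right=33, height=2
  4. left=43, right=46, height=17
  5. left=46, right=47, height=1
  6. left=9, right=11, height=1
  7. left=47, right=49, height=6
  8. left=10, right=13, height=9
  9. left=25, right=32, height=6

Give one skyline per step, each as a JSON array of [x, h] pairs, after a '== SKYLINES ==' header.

== SKYLINES ==
[[43,17],[46,0]]
[[43,17],[46,0]]
[[28,2],[33,0],[43,17],[46,0]]
[[28,2],[33,0],[43,17],[46,0]]
[[28,2],[33,0],[43,17],[46,1],[47,0]]
[[9,1],[11,0],[28,2],[33,0],[43,17],[46,1],[47,0]]
[[9,1],[11,0],[28,2],[33,0],[43,17],[46,1],[47,6],[49,0]]
[[9,1],[10,9],[13,0],[28,2],[33,0],[43,17],[46,1],[47,6],[49,0]]
[[9,1],[10,9],[13,0],[25,6],[32,2],[33,0],[43,17],[46,1],[47,6],[49,0]]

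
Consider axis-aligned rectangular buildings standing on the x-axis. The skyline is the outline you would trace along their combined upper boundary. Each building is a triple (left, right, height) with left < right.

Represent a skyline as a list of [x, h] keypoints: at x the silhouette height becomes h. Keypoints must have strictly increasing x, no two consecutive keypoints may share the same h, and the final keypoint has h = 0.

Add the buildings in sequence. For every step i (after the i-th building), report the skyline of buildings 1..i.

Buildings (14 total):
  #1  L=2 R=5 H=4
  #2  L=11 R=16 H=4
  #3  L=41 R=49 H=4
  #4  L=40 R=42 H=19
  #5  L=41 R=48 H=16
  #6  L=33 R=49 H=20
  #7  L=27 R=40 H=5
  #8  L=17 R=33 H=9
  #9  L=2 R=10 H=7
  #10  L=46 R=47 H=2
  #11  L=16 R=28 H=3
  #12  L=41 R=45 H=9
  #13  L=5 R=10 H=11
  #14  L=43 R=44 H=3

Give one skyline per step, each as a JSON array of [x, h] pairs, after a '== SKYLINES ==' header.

== SKYLINES ==
[[2,4],[5,0]]
[[2,4],[5,0],[11,4],[16,0]]
[[2,4],[5,0],[11,4],[16,0],[41,4],[49,0]]
[[2,4],[5,0],[11,4],[16,0],[40,19],[42,4],[49,0]]
[[2,4],[5,0],[11,4],[16,0],[40,19],[42,16],[48,4],[49,0]]
[[2,4],[5,0],[11,4],[16,0],[33,20],[49,0]]
[[2,4],[5,0],[11,4],[16,0],[27,5],[33,20],[49,0]]
[[2,4],[5,0],[11,4],[16,0],[17,9],[33,20],[49,0]]
[[2,7],[10,0],[11,4],[16,0],[17,9],[33,20],[49,0]]
[[2,7],[10,0],[11,4],[16,0],[17,9],[33,20],[49,0]]
[[2,7],[10,0],[11,4],[16,3],[17,9],[33,20],[49,0]]
[[2,7],[10,0],[11,4],[16,3],[17,9],[33,20],[49,0]]
[[2,7],[5,11],[10,0],[11,4],[16,3],[17,9],[33,20],[49,0]]
[[2,7],[5,11],[10,0],[11,4],[16,3],[17,9],[33,20],[49,0]]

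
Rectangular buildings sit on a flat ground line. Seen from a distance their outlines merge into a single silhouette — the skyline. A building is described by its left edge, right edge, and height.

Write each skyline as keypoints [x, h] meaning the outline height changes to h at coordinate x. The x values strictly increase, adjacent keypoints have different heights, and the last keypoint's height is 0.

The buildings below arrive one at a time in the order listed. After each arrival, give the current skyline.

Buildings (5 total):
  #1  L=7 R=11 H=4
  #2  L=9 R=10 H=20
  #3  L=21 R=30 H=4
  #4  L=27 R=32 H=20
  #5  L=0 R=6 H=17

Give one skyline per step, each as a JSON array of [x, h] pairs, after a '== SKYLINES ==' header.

== SKYLINES ==
[[7,4],[11,0]]
[[7,4],[9,20],[10,4],[11,0]]
[[7,4],[9,20],[10,4],[11,0],[21,4],[30,0]]
[[7,4],[9,20],[10,4],[11,0],[21,4],[27,20],[32,0]]
[[0,17],[6,0],[7,4],[9,20],[10,4],[11,0],[21,4],[27,20],[32,0]]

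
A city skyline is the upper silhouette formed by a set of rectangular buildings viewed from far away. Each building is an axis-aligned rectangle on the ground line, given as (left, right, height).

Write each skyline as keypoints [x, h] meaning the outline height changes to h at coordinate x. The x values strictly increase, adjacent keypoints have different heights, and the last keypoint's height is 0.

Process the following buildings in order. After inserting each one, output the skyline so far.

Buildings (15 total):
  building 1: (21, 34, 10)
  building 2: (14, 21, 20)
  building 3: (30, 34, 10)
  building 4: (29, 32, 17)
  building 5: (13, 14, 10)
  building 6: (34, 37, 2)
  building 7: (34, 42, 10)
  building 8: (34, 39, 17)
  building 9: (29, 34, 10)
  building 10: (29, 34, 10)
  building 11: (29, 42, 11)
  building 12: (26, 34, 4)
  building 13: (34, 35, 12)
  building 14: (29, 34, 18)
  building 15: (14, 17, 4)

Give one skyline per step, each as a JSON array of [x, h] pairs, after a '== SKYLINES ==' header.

== SKYLINES ==
[[21,10],[34,0]]
[[14,20],[21,10],[34,0]]
[[14,20],[21,10],[34,0]]
[[14,20],[21,10],[29,17],[32,10],[34,0]]
[[13,10],[14,20],[21,10],[29,17],[32,10],[34,0]]
[[13,10],[14,20],[21,10],[29,17],[32,10],[34,2],[37,0]]
[[13,10],[14,20],[21,10],[29,17],[32,10],[42,0]]
[[13,10],[14,20],[21,10],[29,17],[32,10],[34,17],[39,10],[42,0]]
[[13,10],[14,20],[21,10],[29,17],[32,10],[34,17],[39,10],[42,0]]
[[13,10],[14,20],[21,10],[29,17],[32,10],[34,17],[39,10],[42,0]]
[[13,10],[14,20],[21,10],[29,17],[32,11],[34,17],[39,11],[42,0]]
[[13,10],[14,20],[21,10],[29,17],[32,11],[34,17],[39,11],[42,0]]
[[13,10],[14,20],[21,10],[29,17],[32,11],[34,17],[39,11],[42,0]]
[[13,10],[14,20],[21,10],[29,18],[34,17],[39,11],[42,0]]
[[13,10],[14,20],[21,10],[29,18],[34,17],[39,11],[42,0]]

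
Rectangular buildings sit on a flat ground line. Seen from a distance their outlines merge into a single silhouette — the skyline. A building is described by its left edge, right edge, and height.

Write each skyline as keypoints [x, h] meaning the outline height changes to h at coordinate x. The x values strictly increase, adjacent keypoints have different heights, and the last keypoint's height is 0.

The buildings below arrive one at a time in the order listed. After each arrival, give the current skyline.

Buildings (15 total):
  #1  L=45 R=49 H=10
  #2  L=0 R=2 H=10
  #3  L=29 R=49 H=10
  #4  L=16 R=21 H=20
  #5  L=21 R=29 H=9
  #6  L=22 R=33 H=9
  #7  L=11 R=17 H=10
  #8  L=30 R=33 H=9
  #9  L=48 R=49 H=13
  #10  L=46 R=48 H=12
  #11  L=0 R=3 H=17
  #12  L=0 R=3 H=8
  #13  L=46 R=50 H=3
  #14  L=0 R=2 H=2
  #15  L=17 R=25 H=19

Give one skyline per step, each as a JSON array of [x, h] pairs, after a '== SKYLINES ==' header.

== SKYLINES ==
[[45,10],[49,0]]
[[0,10],[2,0],[45,10],[49,0]]
[[0,10],[2,0],[29,10],[49,0]]
[[0,10],[2,0],[16,20],[21,0],[29,10],[49,0]]
[[0,10],[2,0],[16,20],[21,9],[29,10],[49,0]]
[[0,10],[2,0],[16,20],[21,9],[29,10],[49,0]]
[[0,10],[2,0],[11,10],[16,20],[21,9],[29,10],[49,0]]
[[0,10],[2,0],[11,10],[16,20],[21,9],[29,10],[49,0]]
[[0,10],[2,0],[11,10],[16,20],[21,9],[29,10],[48,13],[49,0]]
[[0,10],[2,0],[11,10],[16,20],[21,9],[29,10],[46,12],[48,13],[49,0]]
[[0,17],[3,0],[11,10],[16,20],[21,9],[29,10],[46,12],[48,13],[49,0]]
[[0,17],[3,0],[11,10],[16,20],[21,9],[29,10],[46,12],[48,13],[49,0]]
[[0,17],[3,0],[11,10],[16,20],[21,9],[29,10],[46,12],[48,13],[49,3],[50,0]]
[[0,17],[3,0],[11,10],[16,20],[21,9],[29,10],[46,12],[48,13],[49,3],[50,0]]
[[0,17],[3,0],[11,10],[16,20],[21,19],[25,9],[29,10],[46,12],[48,13],[49,3],[50,0]]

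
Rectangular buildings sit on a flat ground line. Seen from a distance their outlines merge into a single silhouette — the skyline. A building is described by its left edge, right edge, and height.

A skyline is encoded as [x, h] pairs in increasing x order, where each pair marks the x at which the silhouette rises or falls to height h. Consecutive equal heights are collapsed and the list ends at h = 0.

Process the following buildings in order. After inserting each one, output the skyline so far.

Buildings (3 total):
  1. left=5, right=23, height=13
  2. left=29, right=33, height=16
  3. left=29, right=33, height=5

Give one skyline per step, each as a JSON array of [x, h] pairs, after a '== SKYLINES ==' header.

== SKYLINES ==
[[5,13],[23,0]]
[[5,13],[23,0],[29,16],[33,0]]
[[5,13],[23,0],[29,16],[33,0]]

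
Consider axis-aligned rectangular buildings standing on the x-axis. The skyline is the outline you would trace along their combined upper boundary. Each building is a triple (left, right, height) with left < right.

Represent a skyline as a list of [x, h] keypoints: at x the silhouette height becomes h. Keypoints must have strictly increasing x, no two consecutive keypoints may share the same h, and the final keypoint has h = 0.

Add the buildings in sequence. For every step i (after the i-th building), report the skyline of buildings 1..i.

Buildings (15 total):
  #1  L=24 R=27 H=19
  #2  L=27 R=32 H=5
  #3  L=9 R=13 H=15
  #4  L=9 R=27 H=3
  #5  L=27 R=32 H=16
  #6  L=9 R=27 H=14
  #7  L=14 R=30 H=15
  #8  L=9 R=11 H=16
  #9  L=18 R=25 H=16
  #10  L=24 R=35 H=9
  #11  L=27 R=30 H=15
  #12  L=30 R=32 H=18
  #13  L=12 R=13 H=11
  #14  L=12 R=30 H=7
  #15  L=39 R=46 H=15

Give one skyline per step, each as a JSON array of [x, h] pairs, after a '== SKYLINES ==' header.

== SKYLINES ==
[[24,19],[27,0]]
[[24,19],[27,5],[32,0]]
[[9,15],[13,0],[24,19],[27,5],[32,0]]
[[9,15],[13,3],[24,19],[27,5],[32,0]]
[[9,15],[13,3],[24,19],[27,16],[32,0]]
[[9,15],[13,14],[24,19],[27,16],[32,0]]
[[9,15],[13,14],[14,15],[24,19],[27,16],[32,0]]
[[9,16],[11,15],[13,14],[14,15],[24,19],[27,16],[32,0]]
[[9,16],[11,15],[13,14],[14,15],[18,16],[24,19],[27,16],[32,0]]
[[9,16],[11,15],[13,14],[14,15],[18,16],[24,19],[27,16],[32,9],[35,0]]
[[9,16],[11,15],[13,14],[14,15],[18,16],[24,19],[27,16],[32,9],[35,0]]
[[9,16],[11,15],[13,14],[14,15],[18,16],[24,19],[27,16],[30,18],[32,9],[35,0]]
[[9,16],[11,15],[13,14],[14,15],[18,16],[24,19],[27,16],[30,18],[32,9],[35,0]]
[[9,16],[11,15],[13,14],[14,15],[18,16],[24,19],[27,16],[30,18],[32,9],[35,0]]
[[9,16],[11,15],[13,14],[14,15],[18,16],[24,19],[27,16],[30,18],[32,9],[35,0],[39,15],[46,0]]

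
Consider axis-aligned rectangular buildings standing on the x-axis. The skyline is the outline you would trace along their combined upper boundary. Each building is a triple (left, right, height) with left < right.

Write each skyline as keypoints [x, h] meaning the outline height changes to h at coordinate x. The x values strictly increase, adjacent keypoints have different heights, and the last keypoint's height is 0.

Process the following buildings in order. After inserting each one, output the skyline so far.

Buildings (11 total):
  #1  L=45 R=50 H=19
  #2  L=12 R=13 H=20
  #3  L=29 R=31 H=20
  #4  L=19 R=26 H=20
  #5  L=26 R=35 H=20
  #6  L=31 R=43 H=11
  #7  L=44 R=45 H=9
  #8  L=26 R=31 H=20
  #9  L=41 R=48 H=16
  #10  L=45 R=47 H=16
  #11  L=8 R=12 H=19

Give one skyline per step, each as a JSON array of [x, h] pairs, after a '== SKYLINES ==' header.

== SKYLINES ==
[[45,19],[50,0]]
[[12,20],[13,0],[45,19],[50,0]]
[[12,20],[13,0],[29,20],[31,0],[45,19],[50,0]]
[[12,20],[13,0],[19,20],[26,0],[29,20],[31,0],[45,19],[50,0]]
[[12,20],[13,0],[19,20],[35,0],[45,19],[50,0]]
[[12,20],[13,0],[19,20],[35,11],[43,0],[45,19],[50,0]]
[[12,20],[13,0],[19,20],[35,11],[43,0],[44,9],[45,19],[50,0]]
[[12,20],[13,0],[19,20],[35,11],[43,0],[44,9],[45,19],[50,0]]
[[12,20],[13,0],[19,20],[35,11],[41,16],[45,19],[50,0]]
[[12,20],[13,0],[19,20],[35,11],[41,16],[45,19],[50,0]]
[[8,19],[12,20],[13,0],[19,20],[35,11],[41,16],[45,19],[50,0]]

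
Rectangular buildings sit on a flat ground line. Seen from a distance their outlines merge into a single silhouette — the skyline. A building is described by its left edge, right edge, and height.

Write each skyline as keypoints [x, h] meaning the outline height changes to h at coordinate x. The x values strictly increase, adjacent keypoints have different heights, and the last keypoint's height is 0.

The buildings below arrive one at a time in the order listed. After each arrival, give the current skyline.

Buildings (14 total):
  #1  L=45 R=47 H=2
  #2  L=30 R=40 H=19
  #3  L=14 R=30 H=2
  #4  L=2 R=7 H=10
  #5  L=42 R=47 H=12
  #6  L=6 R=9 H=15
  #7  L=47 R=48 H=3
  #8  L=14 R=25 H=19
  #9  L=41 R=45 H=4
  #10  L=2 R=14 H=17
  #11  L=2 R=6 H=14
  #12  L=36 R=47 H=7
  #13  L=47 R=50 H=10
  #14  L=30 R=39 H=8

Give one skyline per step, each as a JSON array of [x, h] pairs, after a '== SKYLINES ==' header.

== SKYLINES ==
[[45,2],[47,0]]
[[30,19],[40,0],[45,2],[47,0]]
[[14,2],[30,19],[40,0],[45,2],[47,0]]
[[2,10],[7,0],[14,2],[30,19],[40,0],[45,2],[47,0]]
[[2,10],[7,0],[14,2],[30,19],[40,0],[42,12],[47,0]]
[[2,10],[6,15],[9,0],[14,2],[30,19],[40,0],[42,12],[47,0]]
[[2,10],[6,15],[9,0],[14,2],[30,19],[40,0],[42,12],[47,3],[48,0]]
[[2,10],[6,15],[9,0],[14,19],[25,2],[30,19],[40,0],[42,12],[47,3],[48,0]]
[[2,10],[6,15],[9,0],[14,19],[25,2],[30,19],[40,0],[41,4],[42,12],[47,3],[48,0]]
[[2,17],[14,19],[25,2],[30,19],[40,0],[41,4],[42,12],[47,3],[48,0]]
[[2,17],[14,19],[25,2],[30,19],[40,0],[41,4],[42,12],[47,3],[48,0]]
[[2,17],[14,19],[25,2],[30,19],[40,7],[42,12],[47,3],[48,0]]
[[2,17],[14,19],[25,2],[30,19],[40,7],[42,12],[47,10],[50,0]]
[[2,17],[14,19],[25,2],[30,19],[40,7],[42,12],[47,10],[50,0]]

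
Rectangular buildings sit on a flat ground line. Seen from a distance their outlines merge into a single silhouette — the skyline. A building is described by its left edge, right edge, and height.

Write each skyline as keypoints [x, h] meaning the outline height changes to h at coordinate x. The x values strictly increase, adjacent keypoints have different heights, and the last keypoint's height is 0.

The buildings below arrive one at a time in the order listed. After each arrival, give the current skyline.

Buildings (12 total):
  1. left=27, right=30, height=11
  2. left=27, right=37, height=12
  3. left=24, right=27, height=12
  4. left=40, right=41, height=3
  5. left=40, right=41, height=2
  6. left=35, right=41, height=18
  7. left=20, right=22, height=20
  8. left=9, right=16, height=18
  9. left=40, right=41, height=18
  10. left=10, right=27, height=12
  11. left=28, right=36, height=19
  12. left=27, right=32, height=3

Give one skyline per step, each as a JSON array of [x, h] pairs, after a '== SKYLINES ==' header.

== SKYLINES ==
[[27,11],[30,0]]
[[27,12],[37,0]]
[[24,12],[37,0]]
[[24,12],[37,0],[40,3],[41,0]]
[[24,12],[37,0],[40,3],[41,0]]
[[24,12],[35,18],[41,0]]
[[20,20],[22,0],[24,12],[35,18],[41,0]]
[[9,18],[16,0],[20,20],[22,0],[24,12],[35,18],[41,0]]
[[9,18],[16,0],[20,20],[22,0],[24,12],[35,18],[41,0]]
[[9,18],[16,12],[20,20],[22,12],[35,18],[41,0]]
[[9,18],[16,12],[20,20],[22,12],[28,19],[36,18],[41,0]]
[[9,18],[16,12],[20,20],[22,12],[28,19],[36,18],[41,0]]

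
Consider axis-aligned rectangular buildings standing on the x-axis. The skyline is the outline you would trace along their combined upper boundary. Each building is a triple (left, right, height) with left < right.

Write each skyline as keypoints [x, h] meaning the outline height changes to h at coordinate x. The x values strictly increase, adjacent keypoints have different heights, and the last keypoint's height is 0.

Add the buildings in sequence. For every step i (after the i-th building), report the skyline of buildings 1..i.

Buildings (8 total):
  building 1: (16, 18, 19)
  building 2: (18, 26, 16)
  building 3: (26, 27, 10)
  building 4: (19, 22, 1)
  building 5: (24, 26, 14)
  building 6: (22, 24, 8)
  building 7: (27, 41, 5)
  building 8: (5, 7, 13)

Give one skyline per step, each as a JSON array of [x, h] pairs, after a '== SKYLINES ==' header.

== SKYLINES ==
[[16,19],[18,0]]
[[16,19],[18,16],[26,0]]
[[16,19],[18,16],[26,10],[27,0]]
[[16,19],[18,16],[26,10],[27,0]]
[[16,19],[18,16],[26,10],[27,0]]
[[16,19],[18,16],[26,10],[27,0]]
[[16,19],[18,16],[26,10],[27,5],[41,0]]
[[5,13],[7,0],[16,19],[18,16],[26,10],[27,5],[41,0]]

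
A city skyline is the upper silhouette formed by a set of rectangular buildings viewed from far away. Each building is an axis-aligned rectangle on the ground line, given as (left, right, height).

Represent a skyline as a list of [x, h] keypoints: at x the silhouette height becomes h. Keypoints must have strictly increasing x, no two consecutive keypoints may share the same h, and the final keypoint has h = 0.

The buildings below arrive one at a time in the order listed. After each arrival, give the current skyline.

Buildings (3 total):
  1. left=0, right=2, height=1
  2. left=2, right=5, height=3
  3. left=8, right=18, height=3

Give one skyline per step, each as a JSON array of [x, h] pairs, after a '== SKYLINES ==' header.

== SKYLINES ==
[[0,1],[2,0]]
[[0,1],[2,3],[5,0]]
[[0,1],[2,3],[5,0],[8,3],[18,0]]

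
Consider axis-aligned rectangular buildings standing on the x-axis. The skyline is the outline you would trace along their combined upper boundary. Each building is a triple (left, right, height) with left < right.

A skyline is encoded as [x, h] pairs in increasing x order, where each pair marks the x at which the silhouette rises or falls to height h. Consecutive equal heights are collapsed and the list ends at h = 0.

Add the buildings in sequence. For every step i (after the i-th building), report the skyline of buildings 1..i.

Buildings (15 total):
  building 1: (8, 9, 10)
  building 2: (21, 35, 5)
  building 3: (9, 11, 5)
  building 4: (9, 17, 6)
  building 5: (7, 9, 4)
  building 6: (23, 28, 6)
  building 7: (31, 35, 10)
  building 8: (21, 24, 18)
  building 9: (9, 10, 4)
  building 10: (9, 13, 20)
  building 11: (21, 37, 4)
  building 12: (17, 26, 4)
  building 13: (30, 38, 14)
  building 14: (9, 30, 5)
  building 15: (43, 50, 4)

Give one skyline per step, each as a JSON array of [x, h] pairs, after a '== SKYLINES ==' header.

== SKYLINES ==
[[8,10],[9,0]]
[[8,10],[9,0],[21,5],[35,0]]
[[8,10],[9,5],[11,0],[21,5],[35,0]]
[[8,10],[9,6],[17,0],[21,5],[35,0]]
[[7,4],[8,10],[9,6],[17,0],[21,5],[35,0]]
[[7,4],[8,10],[9,6],[17,0],[21,5],[23,6],[28,5],[35,0]]
[[7,4],[8,10],[9,6],[17,0],[21,5],[23,6],[28,5],[31,10],[35,0]]
[[7,4],[8,10],[9,6],[17,0],[21,18],[24,6],[28,5],[31,10],[35,0]]
[[7,4],[8,10],[9,6],[17,0],[21,18],[24,6],[28,5],[31,10],[35,0]]
[[7,4],[8,10],[9,20],[13,6],[17,0],[21,18],[24,6],[28,5],[31,10],[35,0]]
[[7,4],[8,10],[9,20],[13,6],[17,0],[21,18],[24,6],[28,5],[31,10],[35,4],[37,0]]
[[7,4],[8,10],[9,20],[13,6],[17,4],[21,18],[24,6],[28,5],[31,10],[35,4],[37,0]]
[[7,4],[8,10],[9,20],[13,6],[17,4],[21,18],[24,6],[28,5],[30,14],[38,0]]
[[7,4],[8,10],[9,20],[13,6],[17,5],[21,18],[24,6],[28,5],[30,14],[38,0]]
[[7,4],[8,10],[9,20],[13,6],[17,5],[21,18],[24,6],[28,5],[30,14],[38,0],[43,4],[50,0]]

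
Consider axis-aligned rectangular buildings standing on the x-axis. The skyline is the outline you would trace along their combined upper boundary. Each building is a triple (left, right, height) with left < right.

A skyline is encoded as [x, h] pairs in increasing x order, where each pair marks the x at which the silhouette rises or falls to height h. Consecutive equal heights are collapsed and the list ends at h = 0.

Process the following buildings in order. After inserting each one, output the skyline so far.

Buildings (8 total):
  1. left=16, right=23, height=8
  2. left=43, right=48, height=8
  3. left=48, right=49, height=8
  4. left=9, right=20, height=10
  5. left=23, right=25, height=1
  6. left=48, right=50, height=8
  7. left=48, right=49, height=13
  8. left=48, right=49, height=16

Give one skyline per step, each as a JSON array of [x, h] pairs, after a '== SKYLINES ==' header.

== SKYLINES ==
[[16,8],[23,0]]
[[16,8],[23,0],[43,8],[48,0]]
[[16,8],[23,0],[43,8],[49,0]]
[[9,10],[20,8],[23,0],[43,8],[49,0]]
[[9,10],[20,8],[23,1],[25,0],[43,8],[49,0]]
[[9,10],[20,8],[23,1],[25,0],[43,8],[50,0]]
[[9,10],[20,8],[23,1],[25,0],[43,8],[48,13],[49,8],[50,0]]
[[9,10],[20,8],[23,1],[25,0],[43,8],[48,16],[49,8],[50,0]]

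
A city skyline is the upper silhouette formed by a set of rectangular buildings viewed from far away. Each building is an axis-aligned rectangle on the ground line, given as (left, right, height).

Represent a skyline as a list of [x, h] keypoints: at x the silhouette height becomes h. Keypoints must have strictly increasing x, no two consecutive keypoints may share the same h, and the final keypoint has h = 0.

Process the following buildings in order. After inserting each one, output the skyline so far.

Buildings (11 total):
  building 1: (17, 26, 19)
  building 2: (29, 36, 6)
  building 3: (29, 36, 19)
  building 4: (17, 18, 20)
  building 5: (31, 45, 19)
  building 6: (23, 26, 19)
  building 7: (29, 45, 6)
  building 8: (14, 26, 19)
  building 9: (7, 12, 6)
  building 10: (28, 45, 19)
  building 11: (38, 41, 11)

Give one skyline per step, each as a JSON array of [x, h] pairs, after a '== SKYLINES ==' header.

== SKYLINES ==
[[17,19],[26,0]]
[[17,19],[26,0],[29,6],[36,0]]
[[17,19],[26,0],[29,19],[36,0]]
[[17,20],[18,19],[26,0],[29,19],[36,0]]
[[17,20],[18,19],[26,0],[29,19],[45,0]]
[[17,20],[18,19],[26,0],[29,19],[45,0]]
[[17,20],[18,19],[26,0],[29,19],[45,0]]
[[14,19],[17,20],[18,19],[26,0],[29,19],[45,0]]
[[7,6],[12,0],[14,19],[17,20],[18,19],[26,0],[29,19],[45,0]]
[[7,6],[12,0],[14,19],[17,20],[18,19],[26,0],[28,19],[45,0]]
[[7,6],[12,0],[14,19],[17,20],[18,19],[26,0],[28,19],[45,0]]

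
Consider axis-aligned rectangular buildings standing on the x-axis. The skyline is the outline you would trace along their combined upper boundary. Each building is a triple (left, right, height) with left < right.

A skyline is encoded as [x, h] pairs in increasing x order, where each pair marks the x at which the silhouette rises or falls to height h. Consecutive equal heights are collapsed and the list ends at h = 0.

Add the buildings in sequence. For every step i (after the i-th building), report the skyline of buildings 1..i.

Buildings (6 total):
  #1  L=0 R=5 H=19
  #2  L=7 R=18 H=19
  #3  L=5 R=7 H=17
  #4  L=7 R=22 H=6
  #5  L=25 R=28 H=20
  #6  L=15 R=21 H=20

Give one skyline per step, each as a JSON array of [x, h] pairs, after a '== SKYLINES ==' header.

== SKYLINES ==
[[0,19],[5,0]]
[[0,19],[5,0],[7,19],[18,0]]
[[0,19],[5,17],[7,19],[18,0]]
[[0,19],[5,17],[7,19],[18,6],[22,0]]
[[0,19],[5,17],[7,19],[18,6],[22,0],[25,20],[28,0]]
[[0,19],[5,17],[7,19],[15,20],[21,6],[22,0],[25,20],[28,0]]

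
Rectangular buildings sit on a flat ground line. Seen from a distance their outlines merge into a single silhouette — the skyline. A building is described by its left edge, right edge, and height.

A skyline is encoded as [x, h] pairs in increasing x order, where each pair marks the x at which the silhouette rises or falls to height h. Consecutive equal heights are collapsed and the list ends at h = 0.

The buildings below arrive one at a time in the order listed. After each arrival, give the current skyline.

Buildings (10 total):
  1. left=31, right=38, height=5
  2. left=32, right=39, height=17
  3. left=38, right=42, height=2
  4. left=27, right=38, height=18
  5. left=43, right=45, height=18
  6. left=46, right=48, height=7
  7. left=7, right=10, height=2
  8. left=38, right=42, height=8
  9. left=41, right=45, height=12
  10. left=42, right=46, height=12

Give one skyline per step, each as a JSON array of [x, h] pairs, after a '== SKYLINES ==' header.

== SKYLINES ==
[[31,5],[38,0]]
[[31,5],[32,17],[39,0]]
[[31,5],[32,17],[39,2],[42,0]]
[[27,18],[38,17],[39,2],[42,0]]
[[27,18],[38,17],[39,2],[42,0],[43,18],[45,0]]
[[27,18],[38,17],[39,2],[42,0],[43,18],[45,0],[46,7],[48,0]]
[[7,2],[10,0],[27,18],[38,17],[39,2],[42,0],[43,18],[45,0],[46,7],[48,0]]
[[7,2],[10,0],[27,18],[38,17],[39,8],[42,0],[43,18],[45,0],[46,7],[48,0]]
[[7,2],[10,0],[27,18],[38,17],[39,8],[41,12],[43,18],[45,0],[46,7],[48,0]]
[[7,2],[10,0],[27,18],[38,17],[39,8],[41,12],[43,18],[45,12],[46,7],[48,0]]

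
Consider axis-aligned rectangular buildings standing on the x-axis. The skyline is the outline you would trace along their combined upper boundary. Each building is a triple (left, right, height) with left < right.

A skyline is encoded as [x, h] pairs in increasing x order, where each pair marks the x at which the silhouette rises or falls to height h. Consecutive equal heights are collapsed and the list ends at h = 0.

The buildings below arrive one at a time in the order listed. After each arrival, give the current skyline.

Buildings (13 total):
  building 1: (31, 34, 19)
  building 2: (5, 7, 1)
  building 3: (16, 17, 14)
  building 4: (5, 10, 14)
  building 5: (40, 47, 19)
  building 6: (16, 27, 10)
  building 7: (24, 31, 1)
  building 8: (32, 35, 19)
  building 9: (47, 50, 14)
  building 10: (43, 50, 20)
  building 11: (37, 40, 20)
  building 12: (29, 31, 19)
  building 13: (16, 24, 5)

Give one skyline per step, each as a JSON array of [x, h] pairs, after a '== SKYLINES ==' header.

== SKYLINES ==
[[31,19],[34,0]]
[[5,1],[7,0],[31,19],[34,0]]
[[5,1],[7,0],[16,14],[17,0],[31,19],[34,0]]
[[5,14],[10,0],[16,14],[17,0],[31,19],[34,0]]
[[5,14],[10,0],[16,14],[17,0],[31,19],[34,0],[40,19],[47,0]]
[[5,14],[10,0],[16,14],[17,10],[27,0],[31,19],[34,0],[40,19],[47,0]]
[[5,14],[10,0],[16,14],[17,10],[27,1],[31,19],[34,0],[40,19],[47,0]]
[[5,14],[10,0],[16,14],[17,10],[27,1],[31,19],[35,0],[40,19],[47,0]]
[[5,14],[10,0],[16,14],[17,10],[27,1],[31,19],[35,0],[40,19],[47,14],[50,0]]
[[5,14],[10,0],[16,14],[17,10],[27,1],[31,19],[35,0],[40,19],[43,20],[50,0]]
[[5,14],[10,0],[16,14],[17,10],[27,1],[31,19],[35,0],[37,20],[40,19],[43,20],[50,0]]
[[5,14],[10,0],[16,14],[17,10],[27,1],[29,19],[35,0],[37,20],[40,19],[43,20],[50,0]]
[[5,14],[10,0],[16,14],[17,10],[27,1],[29,19],[35,0],[37,20],[40,19],[43,20],[50,0]]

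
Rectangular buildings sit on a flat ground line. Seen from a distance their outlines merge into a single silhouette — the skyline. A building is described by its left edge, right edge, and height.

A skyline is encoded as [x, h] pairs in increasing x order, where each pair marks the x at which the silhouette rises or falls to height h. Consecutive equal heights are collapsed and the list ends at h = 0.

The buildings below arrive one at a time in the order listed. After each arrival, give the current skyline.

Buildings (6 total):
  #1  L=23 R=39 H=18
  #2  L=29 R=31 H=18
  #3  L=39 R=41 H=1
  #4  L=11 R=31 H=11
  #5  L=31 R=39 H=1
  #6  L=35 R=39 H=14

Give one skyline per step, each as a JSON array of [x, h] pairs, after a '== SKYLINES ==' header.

== SKYLINES ==
[[23,18],[39,0]]
[[23,18],[39,0]]
[[23,18],[39,1],[41,0]]
[[11,11],[23,18],[39,1],[41,0]]
[[11,11],[23,18],[39,1],[41,0]]
[[11,11],[23,18],[39,1],[41,0]]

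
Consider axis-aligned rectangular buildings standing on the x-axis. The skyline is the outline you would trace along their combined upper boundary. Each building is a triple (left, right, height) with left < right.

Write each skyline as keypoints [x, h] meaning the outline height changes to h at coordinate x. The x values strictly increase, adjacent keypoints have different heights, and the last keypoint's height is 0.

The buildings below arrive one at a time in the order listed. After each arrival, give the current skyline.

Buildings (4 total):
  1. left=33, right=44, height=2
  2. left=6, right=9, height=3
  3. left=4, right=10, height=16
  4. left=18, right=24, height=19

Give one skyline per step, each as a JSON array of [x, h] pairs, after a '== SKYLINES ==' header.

== SKYLINES ==
[[33,2],[44,0]]
[[6,3],[9,0],[33,2],[44,0]]
[[4,16],[10,0],[33,2],[44,0]]
[[4,16],[10,0],[18,19],[24,0],[33,2],[44,0]]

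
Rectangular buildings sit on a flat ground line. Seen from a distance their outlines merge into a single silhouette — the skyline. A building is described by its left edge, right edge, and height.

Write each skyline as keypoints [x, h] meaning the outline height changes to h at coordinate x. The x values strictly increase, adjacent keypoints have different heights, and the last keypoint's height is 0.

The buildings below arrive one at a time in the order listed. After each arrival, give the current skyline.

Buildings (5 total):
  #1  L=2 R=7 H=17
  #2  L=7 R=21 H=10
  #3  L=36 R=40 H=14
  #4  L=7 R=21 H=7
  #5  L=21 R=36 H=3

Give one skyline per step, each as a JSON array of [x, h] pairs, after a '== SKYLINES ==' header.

== SKYLINES ==
[[2,17],[7,0]]
[[2,17],[7,10],[21,0]]
[[2,17],[7,10],[21,0],[36,14],[40,0]]
[[2,17],[7,10],[21,0],[36,14],[40,0]]
[[2,17],[7,10],[21,3],[36,14],[40,0]]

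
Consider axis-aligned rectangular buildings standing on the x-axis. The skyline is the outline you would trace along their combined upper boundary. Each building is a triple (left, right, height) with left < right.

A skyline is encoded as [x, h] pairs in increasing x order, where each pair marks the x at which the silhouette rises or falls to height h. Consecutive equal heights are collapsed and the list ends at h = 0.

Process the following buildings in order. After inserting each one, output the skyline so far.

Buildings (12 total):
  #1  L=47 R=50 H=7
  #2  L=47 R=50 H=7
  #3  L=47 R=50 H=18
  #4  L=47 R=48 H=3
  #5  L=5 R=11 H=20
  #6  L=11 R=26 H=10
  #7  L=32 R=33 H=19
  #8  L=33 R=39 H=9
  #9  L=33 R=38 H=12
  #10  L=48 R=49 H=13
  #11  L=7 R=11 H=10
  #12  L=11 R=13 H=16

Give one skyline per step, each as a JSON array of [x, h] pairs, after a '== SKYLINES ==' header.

== SKYLINES ==
[[47,7],[50,0]]
[[47,7],[50,0]]
[[47,18],[50,0]]
[[47,18],[50,0]]
[[5,20],[11,0],[47,18],[50,0]]
[[5,20],[11,10],[26,0],[47,18],[50,0]]
[[5,20],[11,10],[26,0],[32,19],[33,0],[47,18],[50,0]]
[[5,20],[11,10],[26,0],[32,19],[33,9],[39,0],[47,18],[50,0]]
[[5,20],[11,10],[26,0],[32,19],[33,12],[38,9],[39,0],[47,18],[50,0]]
[[5,20],[11,10],[26,0],[32,19],[33,12],[38,9],[39,0],[47,18],[50,0]]
[[5,20],[11,10],[26,0],[32,19],[33,12],[38,9],[39,0],[47,18],[50,0]]
[[5,20],[11,16],[13,10],[26,0],[32,19],[33,12],[38,9],[39,0],[47,18],[50,0]]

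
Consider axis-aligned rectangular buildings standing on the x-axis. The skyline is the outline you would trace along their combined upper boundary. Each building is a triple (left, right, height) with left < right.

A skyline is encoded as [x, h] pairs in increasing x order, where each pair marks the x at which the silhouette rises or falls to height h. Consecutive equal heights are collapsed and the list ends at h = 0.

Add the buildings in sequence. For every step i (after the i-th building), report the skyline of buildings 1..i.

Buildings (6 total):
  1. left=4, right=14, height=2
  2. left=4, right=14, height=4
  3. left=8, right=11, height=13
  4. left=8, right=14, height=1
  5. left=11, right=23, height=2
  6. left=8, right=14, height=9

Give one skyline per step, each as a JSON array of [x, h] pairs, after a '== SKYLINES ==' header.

== SKYLINES ==
[[4,2],[14,0]]
[[4,4],[14,0]]
[[4,4],[8,13],[11,4],[14,0]]
[[4,4],[8,13],[11,4],[14,0]]
[[4,4],[8,13],[11,4],[14,2],[23,0]]
[[4,4],[8,13],[11,9],[14,2],[23,0]]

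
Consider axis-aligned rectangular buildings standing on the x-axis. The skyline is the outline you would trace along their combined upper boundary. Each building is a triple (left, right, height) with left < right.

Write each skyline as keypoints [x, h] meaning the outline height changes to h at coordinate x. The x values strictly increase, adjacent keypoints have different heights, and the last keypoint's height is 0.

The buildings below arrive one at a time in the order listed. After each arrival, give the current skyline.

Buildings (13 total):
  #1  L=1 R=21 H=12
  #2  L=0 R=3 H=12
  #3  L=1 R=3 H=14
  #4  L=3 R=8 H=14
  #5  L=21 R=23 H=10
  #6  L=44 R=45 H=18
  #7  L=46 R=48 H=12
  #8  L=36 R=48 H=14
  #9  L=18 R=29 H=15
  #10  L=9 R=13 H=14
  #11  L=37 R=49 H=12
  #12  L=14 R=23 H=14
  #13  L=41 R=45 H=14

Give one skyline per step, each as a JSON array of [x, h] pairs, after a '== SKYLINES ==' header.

== SKYLINES ==
[[1,12],[21,0]]
[[0,12],[21,0]]
[[0,12],[1,14],[3,12],[21,0]]
[[0,12],[1,14],[8,12],[21,0]]
[[0,12],[1,14],[8,12],[21,10],[23,0]]
[[0,12],[1,14],[8,12],[21,10],[23,0],[44,18],[45,0]]
[[0,12],[1,14],[8,12],[21,10],[23,0],[44,18],[45,0],[46,12],[48,0]]
[[0,12],[1,14],[8,12],[21,10],[23,0],[36,14],[44,18],[45,14],[48,0]]
[[0,12],[1,14],[8,12],[18,15],[29,0],[36,14],[44,18],[45,14],[48,0]]
[[0,12],[1,14],[8,12],[9,14],[13,12],[18,15],[29,0],[36,14],[44,18],[45,14],[48,0]]
[[0,12],[1,14],[8,12],[9,14],[13,12],[18,15],[29,0],[36,14],[44,18],[45,14],[48,12],[49,0]]
[[0,12],[1,14],[8,12],[9,14],[13,12],[14,14],[18,15],[29,0],[36,14],[44,18],[45,14],[48,12],[49,0]]
[[0,12],[1,14],[8,12],[9,14],[13,12],[14,14],[18,15],[29,0],[36,14],[44,18],[45,14],[48,12],[49,0]]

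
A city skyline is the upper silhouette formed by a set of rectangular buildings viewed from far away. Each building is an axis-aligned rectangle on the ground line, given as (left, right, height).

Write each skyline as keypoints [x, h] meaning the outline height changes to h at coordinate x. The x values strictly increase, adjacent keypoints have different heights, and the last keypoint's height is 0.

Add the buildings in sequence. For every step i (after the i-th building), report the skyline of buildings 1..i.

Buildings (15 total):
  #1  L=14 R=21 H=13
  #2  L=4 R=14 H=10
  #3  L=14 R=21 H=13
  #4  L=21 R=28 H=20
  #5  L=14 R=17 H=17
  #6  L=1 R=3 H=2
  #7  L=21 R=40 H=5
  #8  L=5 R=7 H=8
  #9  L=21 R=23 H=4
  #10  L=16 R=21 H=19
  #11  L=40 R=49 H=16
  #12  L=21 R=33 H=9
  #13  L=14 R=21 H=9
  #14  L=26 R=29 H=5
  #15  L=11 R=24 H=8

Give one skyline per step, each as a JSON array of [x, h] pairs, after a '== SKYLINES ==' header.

== SKYLINES ==
[[14,13],[21,0]]
[[4,10],[14,13],[21,0]]
[[4,10],[14,13],[21,0]]
[[4,10],[14,13],[21,20],[28,0]]
[[4,10],[14,17],[17,13],[21,20],[28,0]]
[[1,2],[3,0],[4,10],[14,17],[17,13],[21,20],[28,0]]
[[1,2],[3,0],[4,10],[14,17],[17,13],[21,20],[28,5],[40,0]]
[[1,2],[3,0],[4,10],[14,17],[17,13],[21,20],[28,5],[40,0]]
[[1,2],[3,0],[4,10],[14,17],[17,13],[21,20],[28,5],[40,0]]
[[1,2],[3,0],[4,10],[14,17],[16,19],[21,20],[28,5],[40,0]]
[[1,2],[3,0],[4,10],[14,17],[16,19],[21,20],[28,5],[40,16],[49,0]]
[[1,2],[3,0],[4,10],[14,17],[16,19],[21,20],[28,9],[33,5],[40,16],[49,0]]
[[1,2],[3,0],[4,10],[14,17],[16,19],[21,20],[28,9],[33,5],[40,16],[49,0]]
[[1,2],[3,0],[4,10],[14,17],[16,19],[21,20],[28,9],[33,5],[40,16],[49,0]]
[[1,2],[3,0],[4,10],[14,17],[16,19],[21,20],[28,9],[33,5],[40,16],[49,0]]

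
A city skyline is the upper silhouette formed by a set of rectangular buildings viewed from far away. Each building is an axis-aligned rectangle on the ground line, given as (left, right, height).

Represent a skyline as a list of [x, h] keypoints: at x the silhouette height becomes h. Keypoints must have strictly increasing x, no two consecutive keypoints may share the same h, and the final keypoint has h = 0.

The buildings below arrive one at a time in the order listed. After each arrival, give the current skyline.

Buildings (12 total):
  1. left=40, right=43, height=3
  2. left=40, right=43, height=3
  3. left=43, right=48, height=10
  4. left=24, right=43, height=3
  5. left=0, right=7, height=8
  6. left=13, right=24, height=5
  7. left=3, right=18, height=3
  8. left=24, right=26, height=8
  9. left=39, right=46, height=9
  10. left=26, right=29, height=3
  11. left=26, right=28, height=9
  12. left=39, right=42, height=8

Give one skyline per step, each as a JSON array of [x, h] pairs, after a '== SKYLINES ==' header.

== SKYLINES ==
[[40,3],[43,0]]
[[40,3],[43,0]]
[[40,3],[43,10],[48,0]]
[[24,3],[43,10],[48,0]]
[[0,8],[7,0],[24,3],[43,10],[48,0]]
[[0,8],[7,0],[13,5],[24,3],[43,10],[48,0]]
[[0,8],[7,3],[13,5],[24,3],[43,10],[48,0]]
[[0,8],[7,3],[13,5],[24,8],[26,3],[43,10],[48,0]]
[[0,8],[7,3],[13,5],[24,8],[26,3],[39,9],[43,10],[48,0]]
[[0,8],[7,3],[13,5],[24,8],[26,3],[39,9],[43,10],[48,0]]
[[0,8],[7,3],[13,5],[24,8],[26,9],[28,3],[39,9],[43,10],[48,0]]
[[0,8],[7,3],[13,5],[24,8],[26,9],[28,3],[39,9],[43,10],[48,0]]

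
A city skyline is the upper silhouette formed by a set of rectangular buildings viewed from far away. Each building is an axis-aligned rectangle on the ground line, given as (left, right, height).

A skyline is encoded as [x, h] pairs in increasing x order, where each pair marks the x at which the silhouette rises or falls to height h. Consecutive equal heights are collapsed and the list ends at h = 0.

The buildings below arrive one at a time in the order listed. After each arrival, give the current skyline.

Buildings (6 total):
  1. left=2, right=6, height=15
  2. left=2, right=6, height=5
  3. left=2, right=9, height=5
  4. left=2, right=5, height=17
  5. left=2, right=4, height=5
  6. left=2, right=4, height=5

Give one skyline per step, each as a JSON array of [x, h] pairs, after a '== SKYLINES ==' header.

== SKYLINES ==
[[2,15],[6,0]]
[[2,15],[6,0]]
[[2,15],[6,5],[9,0]]
[[2,17],[5,15],[6,5],[9,0]]
[[2,17],[5,15],[6,5],[9,0]]
[[2,17],[5,15],[6,5],[9,0]]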